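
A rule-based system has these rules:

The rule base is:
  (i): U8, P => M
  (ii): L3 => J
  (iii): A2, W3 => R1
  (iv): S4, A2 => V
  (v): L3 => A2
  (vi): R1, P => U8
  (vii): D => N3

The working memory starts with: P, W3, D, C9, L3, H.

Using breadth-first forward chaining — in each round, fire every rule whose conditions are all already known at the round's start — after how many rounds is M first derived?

4

Round 1: (ii) [L3 => J]; (v) [L3 => A2]; (vii) [D => N3]. New: J, A2, N3.
Round 2: (iii) [A2, W3 => R1]. New: R1.
Round 3: (vi) [R1, P => U8]. New: U8.
Round 4: (i) [U8, P => M]. New: M.
M first appears in round 4.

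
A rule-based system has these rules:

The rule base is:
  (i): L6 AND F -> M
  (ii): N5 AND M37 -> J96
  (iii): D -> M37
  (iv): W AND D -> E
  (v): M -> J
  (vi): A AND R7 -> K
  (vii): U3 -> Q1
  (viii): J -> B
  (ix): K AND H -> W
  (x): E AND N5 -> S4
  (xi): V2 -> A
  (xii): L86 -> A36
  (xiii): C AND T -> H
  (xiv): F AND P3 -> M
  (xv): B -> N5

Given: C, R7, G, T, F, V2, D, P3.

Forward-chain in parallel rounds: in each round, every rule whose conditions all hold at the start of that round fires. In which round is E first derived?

4

Round 1 — (iii), (xi), (xiii), (xiv), derive M37, A, H, M.
Round 2 — (v), (vi), derive J, K.
Round 3 — (viii), (ix), derive B, W.
Round 4 — (iv), (xv), derive E, N5.
E first appears in round 4.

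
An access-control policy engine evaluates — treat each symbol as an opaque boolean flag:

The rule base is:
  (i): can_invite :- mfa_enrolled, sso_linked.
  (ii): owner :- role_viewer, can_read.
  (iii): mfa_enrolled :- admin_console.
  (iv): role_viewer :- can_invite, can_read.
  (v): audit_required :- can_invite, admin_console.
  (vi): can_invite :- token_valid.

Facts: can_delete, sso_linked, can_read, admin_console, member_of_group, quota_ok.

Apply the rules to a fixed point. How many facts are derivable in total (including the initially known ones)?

Round 1: (iii) [mfa_enrolled :- admin_console.]. New: mfa_enrolled.
Round 2: (i) [can_invite :- mfa_enrolled, sso_linked.]. New: can_invite.
Round 3: (iv) [role_viewer :- can_invite, can_read.]; (v) [audit_required :- can_invite, admin_console.]. New: role_viewer, audit_required.
Round 4: (ii) [owner :- role_viewer, can_read.]. New: owner.
Closure: {admin_console, audit_required, can_delete, can_invite, can_read, member_of_group, mfa_enrolled, owner, quota_ok, role_viewer, sso_linked} — 11 facts.

11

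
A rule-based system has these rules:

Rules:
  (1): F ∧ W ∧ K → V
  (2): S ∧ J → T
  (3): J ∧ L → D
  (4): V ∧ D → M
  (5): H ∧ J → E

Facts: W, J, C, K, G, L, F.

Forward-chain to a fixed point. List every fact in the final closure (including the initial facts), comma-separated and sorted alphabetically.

C, D, F, G, J, K, L, M, V, W

Round 1: (1) [F ∧ W ∧ K → V]; (3) [J ∧ L → D]. New: V, D.
Round 2: (4) [V ∧ D → M]. New: M.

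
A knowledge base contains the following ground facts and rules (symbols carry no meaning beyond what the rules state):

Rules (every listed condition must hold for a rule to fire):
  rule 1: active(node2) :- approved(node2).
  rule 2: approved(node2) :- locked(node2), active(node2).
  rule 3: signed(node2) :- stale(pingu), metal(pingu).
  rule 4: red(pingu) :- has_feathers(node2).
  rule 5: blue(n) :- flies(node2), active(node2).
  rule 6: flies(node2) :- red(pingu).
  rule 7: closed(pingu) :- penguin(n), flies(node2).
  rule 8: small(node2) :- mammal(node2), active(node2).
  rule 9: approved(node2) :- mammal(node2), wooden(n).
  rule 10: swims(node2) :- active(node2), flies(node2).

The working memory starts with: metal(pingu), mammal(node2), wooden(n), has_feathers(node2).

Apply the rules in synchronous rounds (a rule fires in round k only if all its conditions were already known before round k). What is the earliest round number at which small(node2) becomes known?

Round 1: rule 4 [red(pingu) :- has_feathers(node2).]; rule 9 [approved(node2) :- mammal(node2), wooden(n).]. Adds red(pingu), approved(node2).
Round 2: rule 1 [active(node2) :- approved(node2).]; rule 6 [flies(node2) :- red(pingu).]. Adds active(node2), flies(node2).
Round 3: rule 5 [blue(n) :- flies(node2), active(node2).]; rule 8 [small(node2) :- mammal(node2), active(node2).]; rule 10 [swims(node2) :- active(node2), flies(node2).]. Adds blue(n), small(node2), swims(node2).
small(node2) first appears in round 3.

3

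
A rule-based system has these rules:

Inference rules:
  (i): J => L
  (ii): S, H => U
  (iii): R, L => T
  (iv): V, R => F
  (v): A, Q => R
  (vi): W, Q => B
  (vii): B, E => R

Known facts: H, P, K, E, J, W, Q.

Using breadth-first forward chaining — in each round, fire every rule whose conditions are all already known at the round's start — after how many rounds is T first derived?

3

Round 1 fires (i), (vi), giving L, B.
Round 2 fires (vii), giving R.
Round 3 fires (iii), giving T.
T first appears in round 3.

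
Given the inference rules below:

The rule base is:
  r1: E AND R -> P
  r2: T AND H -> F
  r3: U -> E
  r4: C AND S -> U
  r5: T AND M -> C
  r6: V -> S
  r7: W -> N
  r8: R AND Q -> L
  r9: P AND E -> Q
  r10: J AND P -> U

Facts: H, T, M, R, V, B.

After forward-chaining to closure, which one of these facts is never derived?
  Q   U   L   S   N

N

Round 1 — r2, r5, r6, derive F, C, S.
Round 2 — r4, derive U.
Round 3 — r3, derive E.
Round 4 — r1, derive P.
Round 5 — r9, derive Q.
Round 6 — r8, derive L.
Derived: S (round 1), L (round 6), U (round 2), Q (round 5). N never appears in any round.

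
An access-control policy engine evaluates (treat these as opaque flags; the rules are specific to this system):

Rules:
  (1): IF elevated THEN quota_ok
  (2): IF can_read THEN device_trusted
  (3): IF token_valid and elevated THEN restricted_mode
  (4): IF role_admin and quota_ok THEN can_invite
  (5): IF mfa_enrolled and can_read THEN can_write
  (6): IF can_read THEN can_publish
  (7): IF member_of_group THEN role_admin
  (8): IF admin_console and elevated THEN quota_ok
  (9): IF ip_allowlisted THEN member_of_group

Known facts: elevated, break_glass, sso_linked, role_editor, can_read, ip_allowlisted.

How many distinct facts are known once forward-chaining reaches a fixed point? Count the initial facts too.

12

Round 1 — (1), (2), (6), (9), derive quota_ok, device_trusted, can_publish, member_of_group.
Round 2 — (7), derive role_admin.
Round 3 — (4), derive can_invite.
Closure: {break_glass, can_invite, can_publish, can_read, device_trusted, elevated, ip_allowlisted, member_of_group, quota_ok, role_admin, role_editor, sso_linked} — 12 facts.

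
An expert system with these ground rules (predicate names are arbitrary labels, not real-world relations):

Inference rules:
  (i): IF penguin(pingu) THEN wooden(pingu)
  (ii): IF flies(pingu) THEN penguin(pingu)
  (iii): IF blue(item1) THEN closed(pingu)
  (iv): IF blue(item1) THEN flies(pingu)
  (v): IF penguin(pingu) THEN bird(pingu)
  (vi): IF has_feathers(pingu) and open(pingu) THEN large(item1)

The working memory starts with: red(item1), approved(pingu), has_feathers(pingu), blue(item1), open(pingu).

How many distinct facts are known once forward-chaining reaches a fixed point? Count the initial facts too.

Round 1 fires (iii), (iv), (vi), giving closed(pingu), flies(pingu), large(item1).
Round 2 fires (ii), giving penguin(pingu).
Round 3 fires (i), (v), giving wooden(pingu), bird(pingu).
Closure: {approved(pingu), bird(pingu), blue(item1), closed(pingu), flies(pingu), has_feathers(pingu), large(item1), open(pingu), penguin(pingu), red(item1), wooden(pingu)} — 11 facts.

11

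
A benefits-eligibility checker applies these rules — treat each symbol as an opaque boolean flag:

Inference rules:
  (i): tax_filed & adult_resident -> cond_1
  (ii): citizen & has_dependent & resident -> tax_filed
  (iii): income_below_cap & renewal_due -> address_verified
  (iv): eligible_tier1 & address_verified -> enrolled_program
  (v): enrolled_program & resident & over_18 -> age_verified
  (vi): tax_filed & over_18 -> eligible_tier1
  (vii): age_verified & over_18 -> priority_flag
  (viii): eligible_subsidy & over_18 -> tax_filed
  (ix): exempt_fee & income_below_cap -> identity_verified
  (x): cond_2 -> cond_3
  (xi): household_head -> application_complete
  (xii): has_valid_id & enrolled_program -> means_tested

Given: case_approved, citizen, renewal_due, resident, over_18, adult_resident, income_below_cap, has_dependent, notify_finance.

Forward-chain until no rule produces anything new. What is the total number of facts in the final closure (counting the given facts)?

[1] (ii) [citizen & has_dependent & resident -> tax_filed]; (iii) [income_below_cap & renewal_due -> address_verified]. ⇒ new: tax_filed, address_verified.
[2] (i) [tax_filed & adult_resident -> cond_1]; (vi) [tax_filed & over_18 -> eligible_tier1]. ⇒ new: cond_1, eligible_tier1.
[3] (iv) [eligible_tier1 & address_verified -> enrolled_program]. ⇒ new: enrolled_program.
[4] (v) [enrolled_program & resident & over_18 -> age_verified]. ⇒ new: age_verified.
[5] (vii) [age_verified & over_18 -> priority_flag]. ⇒ new: priority_flag.
Closure: {address_verified, adult_resident, age_verified, case_approved, citizen, cond_1, eligible_tier1, enrolled_program, has_dependent, income_below_cap, notify_finance, over_18, priority_flag, renewal_due, resident, tax_filed} — 16 facts.

16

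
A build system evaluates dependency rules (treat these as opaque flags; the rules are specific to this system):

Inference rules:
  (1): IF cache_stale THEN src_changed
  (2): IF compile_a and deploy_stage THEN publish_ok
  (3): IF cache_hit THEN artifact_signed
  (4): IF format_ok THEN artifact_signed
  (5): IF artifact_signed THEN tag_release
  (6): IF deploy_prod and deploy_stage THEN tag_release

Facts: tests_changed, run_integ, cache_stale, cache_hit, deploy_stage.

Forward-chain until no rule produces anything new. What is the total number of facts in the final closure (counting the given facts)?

Round 1: (1) [IF cache_stale THEN src_changed]; (3) [IF cache_hit THEN artifact_signed]. New: src_changed, artifact_signed.
Round 2: (5) [IF artifact_signed THEN tag_release]. New: tag_release.
Closure: {artifact_signed, cache_hit, cache_stale, deploy_stage, run_integ, src_changed, tag_release, tests_changed} — 8 facts.

8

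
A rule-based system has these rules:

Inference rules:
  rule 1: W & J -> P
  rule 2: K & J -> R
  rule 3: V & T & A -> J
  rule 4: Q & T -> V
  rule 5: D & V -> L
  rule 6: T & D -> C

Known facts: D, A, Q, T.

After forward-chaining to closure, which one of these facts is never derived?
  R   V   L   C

Round 1 — rule 4, rule 6, derive V, C.
Round 2 — rule 3, rule 5, derive J, L.
Derived: C (round 1), L (round 2), V (round 1). R never appears in any round.

R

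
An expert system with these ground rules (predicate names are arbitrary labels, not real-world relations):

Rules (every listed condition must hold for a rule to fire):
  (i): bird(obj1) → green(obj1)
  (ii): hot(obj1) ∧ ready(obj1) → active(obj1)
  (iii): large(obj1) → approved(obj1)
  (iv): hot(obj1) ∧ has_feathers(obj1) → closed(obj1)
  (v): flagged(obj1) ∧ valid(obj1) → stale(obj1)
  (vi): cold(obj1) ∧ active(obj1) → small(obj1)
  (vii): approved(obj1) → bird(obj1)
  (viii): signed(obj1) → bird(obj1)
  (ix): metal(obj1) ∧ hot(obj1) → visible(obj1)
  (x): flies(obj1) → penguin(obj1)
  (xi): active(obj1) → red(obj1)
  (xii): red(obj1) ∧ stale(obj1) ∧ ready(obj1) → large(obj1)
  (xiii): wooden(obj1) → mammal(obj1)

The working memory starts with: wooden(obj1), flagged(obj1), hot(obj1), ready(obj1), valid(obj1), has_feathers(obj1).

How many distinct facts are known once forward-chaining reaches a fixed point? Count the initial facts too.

15

Round 1: (ii) [hot(obj1) ∧ ready(obj1) → active(obj1)]; (iv) [hot(obj1) ∧ has_feathers(obj1) → closed(obj1)]; (v) [flagged(obj1) ∧ valid(obj1) → stale(obj1)]; (xiii) [wooden(obj1) → mammal(obj1)]. Adds active(obj1), closed(obj1), stale(obj1), mammal(obj1).
Round 2: (xi) [active(obj1) → red(obj1)]. Adds red(obj1).
Round 3: (xii) [red(obj1) ∧ stale(obj1) ∧ ready(obj1) → large(obj1)]. Adds large(obj1).
Round 4: (iii) [large(obj1) → approved(obj1)]. Adds approved(obj1).
Round 5: (vii) [approved(obj1) → bird(obj1)]. Adds bird(obj1).
Round 6: (i) [bird(obj1) → green(obj1)]. Adds green(obj1).
Closure: {active(obj1), approved(obj1), bird(obj1), closed(obj1), flagged(obj1), green(obj1), has_feathers(obj1), hot(obj1), large(obj1), mammal(obj1), ready(obj1), red(obj1), stale(obj1), valid(obj1), wooden(obj1)} — 15 facts.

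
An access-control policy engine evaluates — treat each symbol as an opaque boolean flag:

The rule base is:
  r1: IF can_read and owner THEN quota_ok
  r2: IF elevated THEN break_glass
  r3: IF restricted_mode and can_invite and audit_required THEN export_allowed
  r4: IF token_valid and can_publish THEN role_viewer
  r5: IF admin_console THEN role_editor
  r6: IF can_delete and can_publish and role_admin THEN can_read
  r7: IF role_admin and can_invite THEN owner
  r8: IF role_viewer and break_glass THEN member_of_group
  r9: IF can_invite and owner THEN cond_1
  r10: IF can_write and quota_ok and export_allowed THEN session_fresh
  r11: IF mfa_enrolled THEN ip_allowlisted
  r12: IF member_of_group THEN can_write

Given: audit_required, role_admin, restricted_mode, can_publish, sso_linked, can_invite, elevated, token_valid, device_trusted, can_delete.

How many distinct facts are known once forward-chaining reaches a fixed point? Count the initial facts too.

20

Round 1: r2 [IF elevated THEN break_glass]; r3 [IF restricted_mode and can_invite and audit_required THEN export_allowed]; r4 [IF token_valid and can_publish THEN role_viewer]; r6 [IF can_delete and can_publish and role_admin THEN can_read]; r7 [IF role_admin and can_invite THEN owner]. New: break_glass, export_allowed, role_viewer, can_read, owner.
Round 2: r1 [IF can_read and owner THEN quota_ok]; r8 [IF role_viewer and break_glass THEN member_of_group]; r9 [IF can_invite and owner THEN cond_1]. New: quota_ok, member_of_group, cond_1.
Round 3: r12 [IF member_of_group THEN can_write]. New: can_write.
Round 4: r10 [IF can_write and quota_ok and export_allowed THEN session_fresh]. New: session_fresh.
Closure: {audit_required, break_glass, can_delete, can_invite, can_publish, can_read, can_write, cond_1, device_trusted, elevated, export_allowed, member_of_group, owner, quota_ok, restricted_mode, role_admin, role_viewer, session_fresh, sso_linked, token_valid} — 20 facts.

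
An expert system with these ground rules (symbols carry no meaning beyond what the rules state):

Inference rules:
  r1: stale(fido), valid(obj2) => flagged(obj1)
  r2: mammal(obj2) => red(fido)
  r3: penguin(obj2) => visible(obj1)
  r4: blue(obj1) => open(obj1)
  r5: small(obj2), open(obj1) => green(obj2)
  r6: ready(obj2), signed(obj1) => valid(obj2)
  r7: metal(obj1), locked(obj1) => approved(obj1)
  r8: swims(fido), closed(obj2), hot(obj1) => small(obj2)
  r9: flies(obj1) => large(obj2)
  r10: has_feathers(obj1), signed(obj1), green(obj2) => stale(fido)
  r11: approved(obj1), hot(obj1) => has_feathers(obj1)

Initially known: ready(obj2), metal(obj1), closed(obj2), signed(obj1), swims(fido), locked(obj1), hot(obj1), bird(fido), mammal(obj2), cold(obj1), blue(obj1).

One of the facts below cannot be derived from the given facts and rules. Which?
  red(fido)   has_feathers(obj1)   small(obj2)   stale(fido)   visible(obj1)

visible(obj1)

[1] r2 [mammal(obj2) => red(fido)]; r4 [blue(obj1) => open(obj1)]; r6 [ready(obj2), signed(obj1) => valid(obj2)]; r7 [metal(obj1), locked(obj1) => approved(obj1)]; r8 [swims(fido), closed(obj2), hot(obj1) => small(obj2)]. ⇒ new: red(fido), open(obj1), valid(obj2), approved(obj1), small(obj2).
[2] r5 [small(obj2), open(obj1) => green(obj2)]; r11 [approved(obj1), hot(obj1) => has_feathers(obj1)]. ⇒ new: green(obj2), has_feathers(obj1).
[3] r10 [has_feathers(obj1), signed(obj1), green(obj2) => stale(fido)]. ⇒ new: stale(fido).
[4] r1 [stale(fido), valid(obj2) => flagged(obj1)]. ⇒ new: flagged(obj1).
Derived: stale(fido) (round 3), has_feathers(obj1) (round 2), red(fido) (round 1), small(obj2) (round 1). visible(obj1) never appears in any round.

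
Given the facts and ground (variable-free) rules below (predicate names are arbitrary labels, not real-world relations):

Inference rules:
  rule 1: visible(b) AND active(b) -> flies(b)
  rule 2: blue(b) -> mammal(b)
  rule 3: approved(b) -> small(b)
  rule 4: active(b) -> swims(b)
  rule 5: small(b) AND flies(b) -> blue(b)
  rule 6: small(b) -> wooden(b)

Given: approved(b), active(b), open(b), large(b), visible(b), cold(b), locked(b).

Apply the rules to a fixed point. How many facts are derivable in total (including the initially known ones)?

13

Round 1: rule 1 [visible(b) AND active(b) -> flies(b)]; rule 3 [approved(b) -> small(b)]; rule 4 [active(b) -> swims(b)]. New: flies(b), small(b), swims(b).
Round 2: rule 5 [small(b) AND flies(b) -> blue(b)]; rule 6 [small(b) -> wooden(b)]. New: blue(b), wooden(b).
Round 3: rule 2 [blue(b) -> mammal(b)]. New: mammal(b).
Closure: {active(b), approved(b), blue(b), cold(b), flies(b), large(b), locked(b), mammal(b), open(b), small(b), swims(b), visible(b), wooden(b)} — 13 facts.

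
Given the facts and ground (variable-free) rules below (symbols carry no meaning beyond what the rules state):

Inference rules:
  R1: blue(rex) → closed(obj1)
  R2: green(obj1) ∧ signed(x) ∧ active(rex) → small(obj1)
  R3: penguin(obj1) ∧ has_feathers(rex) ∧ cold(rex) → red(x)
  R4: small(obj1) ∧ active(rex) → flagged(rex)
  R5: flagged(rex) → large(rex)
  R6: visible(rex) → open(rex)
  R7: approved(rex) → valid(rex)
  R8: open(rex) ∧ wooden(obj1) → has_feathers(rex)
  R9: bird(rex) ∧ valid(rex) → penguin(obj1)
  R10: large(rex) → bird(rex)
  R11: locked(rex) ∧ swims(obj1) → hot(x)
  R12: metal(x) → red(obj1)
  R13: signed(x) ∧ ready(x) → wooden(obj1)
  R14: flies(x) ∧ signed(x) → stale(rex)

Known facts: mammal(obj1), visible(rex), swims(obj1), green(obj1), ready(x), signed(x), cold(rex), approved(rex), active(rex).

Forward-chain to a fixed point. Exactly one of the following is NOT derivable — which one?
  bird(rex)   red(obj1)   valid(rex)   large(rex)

Round 1: R2 [green(obj1) ∧ signed(x) ∧ active(rex) → small(obj1)]; R6 [visible(rex) → open(rex)]; R7 [approved(rex) → valid(rex)]; R13 [signed(x) ∧ ready(x) → wooden(obj1)]. Adds small(obj1), open(rex), valid(rex), wooden(obj1).
Round 2: R4 [small(obj1) ∧ active(rex) → flagged(rex)]; R8 [open(rex) ∧ wooden(obj1) → has_feathers(rex)]. Adds flagged(rex), has_feathers(rex).
Round 3: R5 [flagged(rex) → large(rex)]. Adds large(rex).
Round 4: R10 [large(rex) → bird(rex)]. Adds bird(rex).
Round 5: R9 [bird(rex) ∧ valid(rex) → penguin(obj1)]. Adds penguin(obj1).
Round 6: R3 [penguin(obj1) ∧ has_feathers(rex) ∧ cold(rex) → red(x)]. Adds red(x).
Derived: bird(rex) (round 4), large(rex) (round 3), valid(rex) (round 1). red(obj1) never appears in any round.

red(obj1)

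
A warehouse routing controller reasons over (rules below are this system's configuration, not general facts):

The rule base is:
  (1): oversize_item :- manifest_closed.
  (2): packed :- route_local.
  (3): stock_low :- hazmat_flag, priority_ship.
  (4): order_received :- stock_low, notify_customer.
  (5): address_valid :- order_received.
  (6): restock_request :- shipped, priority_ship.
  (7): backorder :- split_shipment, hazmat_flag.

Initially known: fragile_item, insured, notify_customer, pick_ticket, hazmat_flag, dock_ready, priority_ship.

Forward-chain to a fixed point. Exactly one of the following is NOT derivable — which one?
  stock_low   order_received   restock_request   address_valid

restock_request

Round 1 — (3), derive stock_low.
Round 2 — (4), derive order_received.
Round 3 — (5), derive address_valid.
Derived: order_received (round 2), address_valid (round 3), stock_low (round 1). restock_request never appears in any round.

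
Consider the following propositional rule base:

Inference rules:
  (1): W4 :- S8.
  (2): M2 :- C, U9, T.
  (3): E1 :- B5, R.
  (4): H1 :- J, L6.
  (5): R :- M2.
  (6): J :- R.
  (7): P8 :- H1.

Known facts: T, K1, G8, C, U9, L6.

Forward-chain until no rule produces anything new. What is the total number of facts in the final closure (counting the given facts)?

Round 1: (2) [M2 :- C, U9, T.]. Adds M2.
Round 2: (5) [R :- M2.]. Adds R.
Round 3: (6) [J :- R.]. Adds J.
Round 4: (4) [H1 :- J, L6.]. Adds H1.
Round 5: (7) [P8 :- H1.]. Adds P8.
Closure: {C, G8, H1, J, K1, L6, M2, P8, R, T, U9} — 11 facts.

11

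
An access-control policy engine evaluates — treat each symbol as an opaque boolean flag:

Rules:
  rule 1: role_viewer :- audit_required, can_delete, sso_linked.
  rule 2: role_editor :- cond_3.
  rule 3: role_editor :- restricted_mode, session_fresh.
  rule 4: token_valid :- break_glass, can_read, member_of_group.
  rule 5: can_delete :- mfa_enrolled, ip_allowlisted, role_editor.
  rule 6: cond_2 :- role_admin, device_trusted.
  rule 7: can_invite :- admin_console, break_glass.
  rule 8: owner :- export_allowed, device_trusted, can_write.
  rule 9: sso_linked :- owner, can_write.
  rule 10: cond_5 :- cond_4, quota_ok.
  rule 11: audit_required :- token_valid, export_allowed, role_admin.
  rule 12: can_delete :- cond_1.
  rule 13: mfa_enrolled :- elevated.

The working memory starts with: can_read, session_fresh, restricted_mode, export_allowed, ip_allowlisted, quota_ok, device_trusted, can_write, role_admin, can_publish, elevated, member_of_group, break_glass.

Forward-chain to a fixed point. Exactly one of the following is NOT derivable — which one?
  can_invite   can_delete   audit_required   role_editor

[1] rule 3 [role_editor :- restricted_mode, session_fresh.]; rule 4 [token_valid :- break_glass, can_read, member_of_group.]; rule 6 [cond_2 :- role_admin, device_trusted.]; rule 8 [owner :- export_allowed, device_trusted, can_write.]; rule 13 [mfa_enrolled :- elevated.]. ⇒ new: role_editor, token_valid, cond_2, owner, mfa_enrolled.
[2] rule 5 [can_delete :- mfa_enrolled, ip_allowlisted, role_editor.]; rule 9 [sso_linked :- owner, can_write.]; rule 11 [audit_required :- token_valid, export_allowed, role_admin.]. ⇒ new: can_delete, sso_linked, audit_required.
[3] rule 1 [role_viewer :- audit_required, can_delete, sso_linked.]. ⇒ new: role_viewer.
Derived: role_editor (round 1), can_delete (round 2), audit_required (round 2). can_invite never appears in any round.

can_invite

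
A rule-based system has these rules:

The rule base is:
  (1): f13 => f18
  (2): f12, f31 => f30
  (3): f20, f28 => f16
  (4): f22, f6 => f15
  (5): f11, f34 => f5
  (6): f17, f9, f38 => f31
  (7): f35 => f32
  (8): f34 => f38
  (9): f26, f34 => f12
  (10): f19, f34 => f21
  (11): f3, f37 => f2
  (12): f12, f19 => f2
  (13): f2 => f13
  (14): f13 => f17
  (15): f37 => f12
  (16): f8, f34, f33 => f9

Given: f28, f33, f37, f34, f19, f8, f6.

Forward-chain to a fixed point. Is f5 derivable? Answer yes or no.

[1] (8) [f34 => f38]; (10) [f19, f34 => f21]; (15) [f37 => f12]; (16) [f8, f34, f33 => f9]. ⇒ new: f38, f21, f12, f9.
[2] (12) [f12, f19 => f2]. ⇒ new: f2.
[3] (13) [f2 => f13]. ⇒ new: f13.
[4] (1) [f13 => f18]; (14) [f13 => f17]. ⇒ new: f18, f17.
[5] (6) [f17, f9, f38 => f31]. ⇒ new: f31.
[6] (2) [f12, f31 => f30]. ⇒ new: f30.
Fixed point reached. f5 is concluded only by (5); (5) needs f11 (never derived).

no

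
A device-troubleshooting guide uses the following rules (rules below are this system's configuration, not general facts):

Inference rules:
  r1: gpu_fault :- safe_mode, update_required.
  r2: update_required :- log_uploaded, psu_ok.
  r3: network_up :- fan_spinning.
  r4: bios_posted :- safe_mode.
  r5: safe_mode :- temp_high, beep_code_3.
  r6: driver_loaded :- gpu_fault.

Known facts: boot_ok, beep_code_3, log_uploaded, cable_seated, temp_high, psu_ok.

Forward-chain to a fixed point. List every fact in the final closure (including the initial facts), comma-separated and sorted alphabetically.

beep_code_3, bios_posted, boot_ok, cable_seated, driver_loaded, gpu_fault, log_uploaded, psu_ok, safe_mode, temp_high, update_required

Round 1: r2 [update_required :- log_uploaded, psu_ok.]; r5 [safe_mode :- temp_high, beep_code_3.]. Adds update_required, safe_mode.
Round 2: r1 [gpu_fault :- safe_mode, update_required.]; r4 [bios_posted :- safe_mode.]. Adds gpu_fault, bios_posted.
Round 3: r6 [driver_loaded :- gpu_fault.]. Adds driver_loaded.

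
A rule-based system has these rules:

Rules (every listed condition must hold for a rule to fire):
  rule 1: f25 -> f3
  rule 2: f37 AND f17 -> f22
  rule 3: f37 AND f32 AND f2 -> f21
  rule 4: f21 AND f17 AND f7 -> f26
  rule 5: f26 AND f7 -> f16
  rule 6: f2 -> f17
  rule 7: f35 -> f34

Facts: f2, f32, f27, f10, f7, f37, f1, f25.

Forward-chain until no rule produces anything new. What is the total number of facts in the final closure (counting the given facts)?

Round 1: rule 1 [f25 -> f3]; rule 3 [f37 AND f32 AND f2 -> f21]; rule 6 [f2 -> f17]. Adds f3, f21, f17.
Round 2: rule 2 [f37 AND f17 -> f22]; rule 4 [f21 AND f17 AND f7 -> f26]. Adds f22, f26.
Round 3: rule 5 [f26 AND f7 -> f16]. Adds f16.
Closure: {f1, f10, f16, f17, f2, f21, f22, f25, f26, f27, f3, f32, f37, f7} — 14 facts.

14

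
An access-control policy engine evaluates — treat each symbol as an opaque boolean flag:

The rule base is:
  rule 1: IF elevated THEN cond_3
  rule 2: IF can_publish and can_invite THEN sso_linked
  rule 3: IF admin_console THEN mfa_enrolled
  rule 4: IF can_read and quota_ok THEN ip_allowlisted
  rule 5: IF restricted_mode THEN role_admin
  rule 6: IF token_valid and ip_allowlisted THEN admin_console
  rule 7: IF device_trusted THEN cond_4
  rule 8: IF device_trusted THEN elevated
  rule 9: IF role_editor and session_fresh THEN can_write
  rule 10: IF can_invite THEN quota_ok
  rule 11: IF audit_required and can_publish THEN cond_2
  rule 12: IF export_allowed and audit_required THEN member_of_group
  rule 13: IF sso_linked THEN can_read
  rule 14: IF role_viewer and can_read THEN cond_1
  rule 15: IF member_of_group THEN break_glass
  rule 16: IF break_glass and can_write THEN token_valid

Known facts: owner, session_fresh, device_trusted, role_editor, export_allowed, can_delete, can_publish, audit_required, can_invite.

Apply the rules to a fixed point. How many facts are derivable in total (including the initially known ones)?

Round 1 fires rule 2, rule 7, rule 8, rule 9, rule 10, rule 11, rule 12, giving sso_linked, cond_4, elevated, can_write, quota_ok, cond_2, member_of_group.
Round 2 fires rule 1, rule 13, rule 15, giving cond_3, can_read, break_glass.
Round 3 fires rule 4, rule 16, giving ip_allowlisted, token_valid.
Round 4 fires rule 6, giving admin_console.
Round 5 fires rule 3, giving mfa_enrolled.
Closure: {admin_console, audit_required, break_glass, can_delete, can_invite, can_publish, can_read, can_write, cond_2, cond_3, cond_4, device_trusted, elevated, export_allowed, ip_allowlisted, member_of_group, mfa_enrolled, owner, quota_ok, role_editor, session_fresh, sso_linked, token_valid} — 23 facts.

23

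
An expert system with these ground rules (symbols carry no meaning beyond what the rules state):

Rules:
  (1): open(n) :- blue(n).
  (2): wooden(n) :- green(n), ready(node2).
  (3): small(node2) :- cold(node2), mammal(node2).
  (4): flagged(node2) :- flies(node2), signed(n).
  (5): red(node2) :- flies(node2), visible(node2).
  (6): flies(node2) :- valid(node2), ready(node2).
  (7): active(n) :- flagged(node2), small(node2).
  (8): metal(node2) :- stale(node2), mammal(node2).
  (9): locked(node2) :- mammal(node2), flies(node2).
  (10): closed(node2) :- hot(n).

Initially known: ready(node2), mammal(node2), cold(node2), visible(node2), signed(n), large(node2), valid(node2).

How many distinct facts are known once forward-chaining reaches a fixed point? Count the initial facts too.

13

Round 1: (3) [small(node2) :- cold(node2), mammal(node2).]; (6) [flies(node2) :- valid(node2), ready(node2).]. Adds small(node2), flies(node2).
Round 2: (4) [flagged(node2) :- flies(node2), signed(n).]; (5) [red(node2) :- flies(node2), visible(node2).]; (9) [locked(node2) :- mammal(node2), flies(node2).]. Adds flagged(node2), red(node2), locked(node2).
Round 3: (7) [active(n) :- flagged(node2), small(node2).]. Adds active(n).
Closure: {active(n), cold(node2), flagged(node2), flies(node2), large(node2), locked(node2), mammal(node2), ready(node2), red(node2), signed(n), small(node2), valid(node2), visible(node2)} — 13 facts.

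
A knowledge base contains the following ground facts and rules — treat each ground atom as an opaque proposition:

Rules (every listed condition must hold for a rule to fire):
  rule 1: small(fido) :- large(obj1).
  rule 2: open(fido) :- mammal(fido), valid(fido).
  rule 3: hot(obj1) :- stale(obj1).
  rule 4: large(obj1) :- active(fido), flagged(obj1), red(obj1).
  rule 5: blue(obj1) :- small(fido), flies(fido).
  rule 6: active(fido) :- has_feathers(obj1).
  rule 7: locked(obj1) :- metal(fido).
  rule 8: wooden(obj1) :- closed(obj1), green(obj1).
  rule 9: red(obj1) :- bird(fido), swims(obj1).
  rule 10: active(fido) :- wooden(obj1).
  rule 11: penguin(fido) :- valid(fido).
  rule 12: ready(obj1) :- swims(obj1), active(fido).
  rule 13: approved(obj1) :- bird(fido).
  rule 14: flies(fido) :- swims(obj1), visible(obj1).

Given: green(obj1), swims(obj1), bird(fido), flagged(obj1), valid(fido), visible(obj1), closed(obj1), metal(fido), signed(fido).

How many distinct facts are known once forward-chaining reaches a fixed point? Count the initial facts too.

Round 1: rule 7 [locked(obj1) :- metal(fido).]; rule 8 [wooden(obj1) :- closed(obj1), green(obj1).]; rule 9 [red(obj1) :- bird(fido), swims(obj1).]; rule 11 [penguin(fido) :- valid(fido).]; rule 13 [approved(obj1) :- bird(fido).]; rule 14 [flies(fido) :- swims(obj1), visible(obj1).]. New: locked(obj1), wooden(obj1), red(obj1), penguin(fido), approved(obj1), flies(fido).
Round 2: rule 10 [active(fido) :- wooden(obj1).]. New: active(fido).
Round 3: rule 4 [large(obj1) :- active(fido), flagged(obj1), red(obj1).]; rule 12 [ready(obj1) :- swims(obj1), active(fido).]. New: large(obj1), ready(obj1).
Round 4: rule 1 [small(fido) :- large(obj1).]. New: small(fido).
Round 5: rule 5 [blue(obj1) :- small(fido), flies(fido).]. New: blue(obj1).
Closure: {active(fido), approved(obj1), bird(fido), blue(obj1), closed(obj1), flagged(obj1), flies(fido), green(obj1), large(obj1), locked(obj1), metal(fido), penguin(fido), ready(obj1), red(obj1), signed(fido), small(fido), swims(obj1), valid(fido), visible(obj1), wooden(obj1)} — 20 facts.

20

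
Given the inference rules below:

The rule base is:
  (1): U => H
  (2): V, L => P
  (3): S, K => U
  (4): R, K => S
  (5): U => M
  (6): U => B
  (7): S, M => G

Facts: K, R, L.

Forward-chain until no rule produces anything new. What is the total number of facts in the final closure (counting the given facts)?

9

[1] (4) [R, K => S]. ⇒ new: S.
[2] (3) [S, K => U]. ⇒ new: U.
[3] (1) [U => H]; (5) [U => M]; (6) [U => B]. ⇒ new: H, M, B.
[4] (7) [S, M => G]. ⇒ new: G.
Closure: {B, G, H, K, L, M, R, S, U} — 9 facts.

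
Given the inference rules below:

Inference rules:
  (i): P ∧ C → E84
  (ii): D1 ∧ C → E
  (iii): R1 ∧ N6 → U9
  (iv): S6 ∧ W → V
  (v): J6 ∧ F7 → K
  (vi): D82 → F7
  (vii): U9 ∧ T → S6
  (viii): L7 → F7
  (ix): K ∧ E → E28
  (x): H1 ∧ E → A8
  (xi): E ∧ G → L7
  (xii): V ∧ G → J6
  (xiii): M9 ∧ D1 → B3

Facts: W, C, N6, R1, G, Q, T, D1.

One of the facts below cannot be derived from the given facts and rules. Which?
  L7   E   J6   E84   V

E84

Round 1 — (ii), (iii), derive E, U9.
Round 2 — (vii), (xi), derive S6, L7.
Round 3 — (iv), (viii), derive V, F7.
Round 4 — (xii), derive J6.
Round 5 — (v), derive K.
Round 6 — (ix), derive E28.
Derived: V (round 3), E (round 1), L7 (round 2), J6 (round 4). E84 never appears in any round.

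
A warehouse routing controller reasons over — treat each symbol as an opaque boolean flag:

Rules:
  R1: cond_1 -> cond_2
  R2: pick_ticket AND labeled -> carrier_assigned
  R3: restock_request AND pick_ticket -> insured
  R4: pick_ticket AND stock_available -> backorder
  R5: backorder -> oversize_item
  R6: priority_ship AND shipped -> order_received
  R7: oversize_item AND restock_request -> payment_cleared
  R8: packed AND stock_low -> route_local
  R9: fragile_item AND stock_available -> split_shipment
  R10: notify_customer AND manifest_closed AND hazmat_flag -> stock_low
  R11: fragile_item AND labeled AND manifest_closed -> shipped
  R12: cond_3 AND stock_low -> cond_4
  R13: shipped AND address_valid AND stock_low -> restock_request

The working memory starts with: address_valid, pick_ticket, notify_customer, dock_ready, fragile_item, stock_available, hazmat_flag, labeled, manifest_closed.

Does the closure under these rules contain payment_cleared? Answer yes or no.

yes

Round 1: R2 [pick_ticket AND labeled -> carrier_assigned]; R4 [pick_ticket AND stock_available -> backorder]; R9 [fragile_item AND stock_available -> split_shipment]; R10 [notify_customer AND manifest_closed AND hazmat_flag -> stock_low]; R11 [fragile_item AND labeled AND manifest_closed -> shipped]. New: carrier_assigned, backorder, split_shipment, stock_low, shipped.
Round 2: R5 [backorder -> oversize_item]; R13 [shipped AND address_valid AND stock_low -> restock_request]. New: oversize_item, restock_request.
Round 3: R3 [restock_request AND pick_ticket -> insured]; R7 [oversize_item AND restock_request -> payment_cleared]. New: insured, payment_cleared.
payment_cleared appears in round 3, so it is derivable.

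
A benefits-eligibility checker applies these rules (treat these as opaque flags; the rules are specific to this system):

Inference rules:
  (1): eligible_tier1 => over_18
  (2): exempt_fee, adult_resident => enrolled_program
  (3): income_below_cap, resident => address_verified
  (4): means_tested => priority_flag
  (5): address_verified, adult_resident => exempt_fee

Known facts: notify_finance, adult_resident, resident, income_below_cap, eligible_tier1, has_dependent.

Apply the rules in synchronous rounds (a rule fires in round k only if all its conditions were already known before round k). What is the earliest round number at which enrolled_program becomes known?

Round 1: (1) [eligible_tier1 => over_18]; (3) [income_below_cap, resident => address_verified]. New: over_18, address_verified.
Round 2: (5) [address_verified, adult_resident => exempt_fee]. New: exempt_fee.
Round 3: (2) [exempt_fee, adult_resident => enrolled_program]. New: enrolled_program.
enrolled_program first appears in round 3.

3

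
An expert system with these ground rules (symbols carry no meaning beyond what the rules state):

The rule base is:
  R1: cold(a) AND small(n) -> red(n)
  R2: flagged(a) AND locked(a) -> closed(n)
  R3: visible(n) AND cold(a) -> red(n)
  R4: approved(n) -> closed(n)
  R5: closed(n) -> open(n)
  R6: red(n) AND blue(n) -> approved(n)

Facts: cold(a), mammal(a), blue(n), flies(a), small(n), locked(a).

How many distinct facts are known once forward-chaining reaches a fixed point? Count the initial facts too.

Round 1: R1 [cold(a) AND small(n) -> red(n)]. Adds red(n).
Round 2: R6 [red(n) AND blue(n) -> approved(n)]. Adds approved(n).
Round 3: R4 [approved(n) -> closed(n)]. Adds closed(n).
Round 4: R5 [closed(n) -> open(n)]. Adds open(n).
Closure: {approved(n), blue(n), closed(n), cold(a), flies(a), locked(a), mammal(a), open(n), red(n), small(n)} — 10 facts.

10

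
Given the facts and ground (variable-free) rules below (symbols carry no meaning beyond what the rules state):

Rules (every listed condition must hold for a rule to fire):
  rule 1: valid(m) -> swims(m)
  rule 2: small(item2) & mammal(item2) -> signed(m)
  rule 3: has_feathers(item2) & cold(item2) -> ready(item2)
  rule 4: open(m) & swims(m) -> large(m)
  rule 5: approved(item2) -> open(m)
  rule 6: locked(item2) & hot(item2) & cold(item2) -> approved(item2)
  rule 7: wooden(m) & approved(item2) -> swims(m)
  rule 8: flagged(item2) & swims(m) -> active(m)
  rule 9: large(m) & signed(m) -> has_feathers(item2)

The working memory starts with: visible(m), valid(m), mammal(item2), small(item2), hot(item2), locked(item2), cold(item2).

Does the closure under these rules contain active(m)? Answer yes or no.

no

Round 1: rule 1 [valid(m) -> swims(m)]; rule 2 [small(item2) & mammal(item2) -> signed(m)]; rule 6 [locked(item2) & hot(item2) & cold(item2) -> approved(item2)]. Adds swims(m), signed(m), approved(item2).
Round 2: rule 5 [approved(item2) -> open(m)]. Adds open(m).
Round 3: rule 4 [open(m) & swims(m) -> large(m)]. Adds large(m).
Round 4: rule 9 [large(m) & signed(m) -> has_feathers(item2)]. Adds has_feathers(item2).
Round 5: rule 3 [has_feathers(item2) & cold(item2) -> ready(item2)]. Adds ready(item2).
Fixed point reached. active(m) is concluded only by rule 8; rule 8 needs flagged(item2) (never derived).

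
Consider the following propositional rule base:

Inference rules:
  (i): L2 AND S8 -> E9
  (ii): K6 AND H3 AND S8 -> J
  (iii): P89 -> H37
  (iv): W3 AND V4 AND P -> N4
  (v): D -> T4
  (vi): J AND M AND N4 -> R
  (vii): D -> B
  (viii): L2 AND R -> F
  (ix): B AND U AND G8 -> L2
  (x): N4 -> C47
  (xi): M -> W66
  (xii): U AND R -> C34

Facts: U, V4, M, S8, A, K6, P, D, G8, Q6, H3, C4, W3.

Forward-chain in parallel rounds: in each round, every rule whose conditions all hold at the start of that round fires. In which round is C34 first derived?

Round 1 fires (ii), (iv), (v), (vii), (xi), giving J, N4, T4, B, W66.
Round 2 fires (vi), (ix), (x), giving R, L2, C47.
Round 3 fires (i), (viii), (xii), giving E9, F, C34.
C34 first appears in round 3.

3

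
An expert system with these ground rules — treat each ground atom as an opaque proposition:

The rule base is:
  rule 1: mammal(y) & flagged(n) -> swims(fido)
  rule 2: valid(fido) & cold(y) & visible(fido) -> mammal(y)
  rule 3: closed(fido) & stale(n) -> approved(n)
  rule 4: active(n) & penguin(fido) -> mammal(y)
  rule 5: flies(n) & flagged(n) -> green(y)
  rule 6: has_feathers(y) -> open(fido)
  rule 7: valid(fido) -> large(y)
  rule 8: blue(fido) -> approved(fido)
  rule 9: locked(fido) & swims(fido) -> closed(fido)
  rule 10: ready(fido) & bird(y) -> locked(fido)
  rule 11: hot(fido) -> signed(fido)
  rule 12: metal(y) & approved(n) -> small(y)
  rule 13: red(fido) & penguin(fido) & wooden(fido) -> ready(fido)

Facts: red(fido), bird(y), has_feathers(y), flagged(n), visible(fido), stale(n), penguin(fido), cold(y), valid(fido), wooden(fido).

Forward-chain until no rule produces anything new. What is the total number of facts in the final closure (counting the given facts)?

18

Round 1 — rule 2, rule 6, rule 7, rule 13, derive mammal(y), open(fido), large(y), ready(fido).
Round 2 — rule 1, rule 10, derive swims(fido), locked(fido).
Round 3 — rule 9, derive closed(fido).
Round 4 — rule 3, derive approved(n).
Closure: {approved(n), bird(y), closed(fido), cold(y), flagged(n), has_feathers(y), large(y), locked(fido), mammal(y), open(fido), penguin(fido), ready(fido), red(fido), stale(n), swims(fido), valid(fido), visible(fido), wooden(fido)} — 18 facts.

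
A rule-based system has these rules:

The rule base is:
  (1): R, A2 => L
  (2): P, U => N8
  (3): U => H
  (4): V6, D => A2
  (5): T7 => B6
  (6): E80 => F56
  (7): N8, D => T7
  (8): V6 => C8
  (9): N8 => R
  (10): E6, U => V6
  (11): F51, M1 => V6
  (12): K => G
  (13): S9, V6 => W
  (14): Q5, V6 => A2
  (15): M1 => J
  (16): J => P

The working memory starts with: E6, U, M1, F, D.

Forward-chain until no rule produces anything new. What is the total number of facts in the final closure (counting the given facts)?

Round 1 — (3), (10), (15), derive H, V6, J.
Round 2 — (4), (8), (16), derive A2, C8, P.
Round 3 — (2), derive N8.
Round 4 — (7), (9), derive T7, R.
Round 5 — (1), (5), derive L, B6.
Closure: {A2, B6, C8, D, E6, F, H, J, L, M1, N8, P, R, T7, U, V6} — 16 facts.

16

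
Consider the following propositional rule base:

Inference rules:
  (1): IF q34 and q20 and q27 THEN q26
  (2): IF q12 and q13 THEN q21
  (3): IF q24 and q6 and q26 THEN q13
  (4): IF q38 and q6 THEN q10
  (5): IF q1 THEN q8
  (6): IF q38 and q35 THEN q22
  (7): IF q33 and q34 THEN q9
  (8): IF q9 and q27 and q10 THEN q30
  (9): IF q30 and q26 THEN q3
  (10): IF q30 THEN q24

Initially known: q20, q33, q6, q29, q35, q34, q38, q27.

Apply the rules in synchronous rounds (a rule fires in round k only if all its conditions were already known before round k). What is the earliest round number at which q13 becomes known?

Round 1 — (1), (4), (6), (7), derive q26, q10, q22, q9.
Round 2 — (8), derive q30.
Round 3 — (9), (10), derive q3, q24.
Round 4 — (3), derive q13.
q13 first appears in round 4.

4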